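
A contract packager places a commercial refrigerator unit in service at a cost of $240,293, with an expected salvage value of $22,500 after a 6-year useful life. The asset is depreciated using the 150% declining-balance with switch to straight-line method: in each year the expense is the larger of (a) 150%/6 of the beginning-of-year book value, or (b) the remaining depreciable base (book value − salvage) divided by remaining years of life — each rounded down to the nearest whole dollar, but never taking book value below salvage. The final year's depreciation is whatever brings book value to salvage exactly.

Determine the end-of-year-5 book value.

Depreciable base = $240,293 − $22,500 = $217,793.
Year 1: DB = ⌊$240,293 × 150%/6⌋ = $60,073; SL = ⌊$217,793/6⌋ = $36,298 → take DB $60,073. Book value $180,220.
Year 2: DB = ⌊$180,220 × 150%/6⌋ = $45,055; SL = ⌊$157,720/5⌋ = $31,544 → take DB $45,055. Book value $135,165.
Year 3: DB = ⌊$135,165 × 150%/6⌋ = $33,791; SL = ⌊$112,665/4⌋ = $28,166 → take DB $33,791. Book value $101,374.
Year 4: DB = ⌊$101,374 × 150%/6⌋ = $25,343; SL = ⌊$78,874/3⌋ = $26,291 → take SL $26,291. Book value $75,083.
Year 5: DB = ⌊$75,083 × 150%/6⌋ = $18,770; SL = ⌊$52,583/2⌋ = $26,291 → take SL $26,291. Book value $48,792.

$48,792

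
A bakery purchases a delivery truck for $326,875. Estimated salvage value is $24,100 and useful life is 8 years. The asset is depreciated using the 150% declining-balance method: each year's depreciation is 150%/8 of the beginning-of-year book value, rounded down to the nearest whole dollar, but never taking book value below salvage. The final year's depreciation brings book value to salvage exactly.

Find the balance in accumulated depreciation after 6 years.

$232,832

Depreciable base = $326,875 − $24,100 = $302,775.
Year 1: ⌊$326,875 × 150%/8⌋ = $61,289. Book value $265,586.
Year 2: ⌊$265,586 × 150%/8⌋ = $49,797. Book value $215,789.
Year 3: ⌊$215,789 × 150%/8⌋ = $40,460. Book value $175,329.
Year 4: ⌊$175,329 × 150%/8⌋ = $32,874. Book value $142,455.
Year 5: ⌊$142,455 × 150%/8⌋ = $26,710. Book value $115,745.
Year 6: ⌊$115,745 × 150%/8⌋ = $21,702. Book value $94,043.
Accumulated through year 6 = $326,875 − $94,043 = $232,832.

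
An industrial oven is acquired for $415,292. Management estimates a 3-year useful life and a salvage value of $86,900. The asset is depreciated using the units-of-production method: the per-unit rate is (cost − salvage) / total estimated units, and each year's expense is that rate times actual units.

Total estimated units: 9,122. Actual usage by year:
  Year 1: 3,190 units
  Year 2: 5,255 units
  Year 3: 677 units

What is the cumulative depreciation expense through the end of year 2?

Depreciable base = $415,292 − $86,900 = $328,392.
Rate = $328,392 / 9,122 units = $36 per unit.
Year 1: 3,190 × $36 = $114,840. Book value $300,452.
Year 2: 5,255 × $36 = $189,180. Book value $111,272.
Accumulated through year 2 = $415,292 − $111,272 = $304,020.

$304,020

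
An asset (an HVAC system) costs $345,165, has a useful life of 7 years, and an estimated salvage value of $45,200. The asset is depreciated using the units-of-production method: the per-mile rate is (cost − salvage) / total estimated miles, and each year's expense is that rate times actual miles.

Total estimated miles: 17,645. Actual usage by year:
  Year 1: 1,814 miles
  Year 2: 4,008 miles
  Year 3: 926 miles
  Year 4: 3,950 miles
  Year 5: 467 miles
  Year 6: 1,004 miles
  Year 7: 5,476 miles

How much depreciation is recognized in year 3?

$15,742

Depreciable base = $345,165 − $45,200 = $299,965.
Rate = $299,965 / 17,645 miles = $17 per mile.
Year 1: 1,814 × $17 = $30,838. Book value $314,327.
Year 2: 4,008 × $17 = $68,136. Book value $246,191.
Year 3: 926 × $17 = $15,742. Book value $230,449.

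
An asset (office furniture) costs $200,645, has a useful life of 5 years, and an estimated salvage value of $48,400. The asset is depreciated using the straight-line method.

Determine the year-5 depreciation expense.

$30,449

Depreciable base = $200,645 − $48,400 = $152,245.
Annual expense = $152,245 / 5 = $30,449.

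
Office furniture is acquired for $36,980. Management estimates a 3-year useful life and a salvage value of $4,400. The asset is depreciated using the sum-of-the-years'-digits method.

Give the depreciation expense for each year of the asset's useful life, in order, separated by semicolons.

Depreciable base = $36,980 − $4,400 = $32,580.
Sum of the years' digits = 3+2+1 = 6.
Year 1: $32,580 × 3/6 = $16,290. Book value $20,690.
Year 2: $32,580 × 2/6 = $10,860. Book value $9,830.
Year 3: $32,580 × 1/6 = $5,430. Book value $4,400.

$16,290; $10,860; $5,430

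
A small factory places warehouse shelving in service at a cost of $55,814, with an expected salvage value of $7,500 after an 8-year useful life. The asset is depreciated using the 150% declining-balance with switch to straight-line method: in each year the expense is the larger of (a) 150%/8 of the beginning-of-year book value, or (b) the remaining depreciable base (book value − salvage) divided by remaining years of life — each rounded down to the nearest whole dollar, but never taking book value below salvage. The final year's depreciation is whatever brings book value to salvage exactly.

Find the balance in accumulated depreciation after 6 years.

$40,137

Depreciable base = $55,814 − $7,500 = $48,314.
Year 1: DB = ⌊$55,814 × 150%/8⌋ = $10,465; SL = ⌊$48,314/8⌋ = $6,039 → take DB $10,465. Book value $45,349.
Year 2: DB = ⌊$45,349 × 150%/8⌋ = $8,502; SL = ⌊$37,849/7⌋ = $5,407 → take DB $8,502. Book value $36,847.
Year 3: DB = ⌊$36,847 × 150%/8⌋ = $6,908; SL = ⌊$29,347/6⌋ = $4,891 → take DB $6,908. Book value $29,939.
Year 4: DB = ⌊$29,939 × 150%/8⌋ = $5,613; SL = ⌊$22,439/5⌋ = $4,487 → take DB $5,613. Book value $24,326.
Year 5: DB = ⌊$24,326 × 150%/8⌋ = $4,561; SL = ⌊$16,826/4⌋ = $4,206 → take DB $4,561. Book value $19,765.
Year 6: DB = ⌊$19,765 × 150%/8⌋ = $3,705; SL = ⌊$12,265/3⌋ = $4,088 → take SL $4,088. Book value $15,677.
Accumulated through year 6 = $55,814 − $15,677 = $40,137.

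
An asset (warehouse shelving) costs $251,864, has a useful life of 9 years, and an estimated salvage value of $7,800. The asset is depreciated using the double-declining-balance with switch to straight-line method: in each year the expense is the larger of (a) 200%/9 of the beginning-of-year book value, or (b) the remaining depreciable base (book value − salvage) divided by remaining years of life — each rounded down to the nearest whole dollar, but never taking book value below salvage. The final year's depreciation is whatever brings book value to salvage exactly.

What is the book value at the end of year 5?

Depreciable base = $251,864 − $7,800 = $244,064.
Year 1: DB = ⌊$251,864 × 200%/9⌋ = $55,969; SL = ⌊$244,064/9⌋ = $27,118 → take DB $55,969. Book value $195,895.
Year 2: DB = ⌊$195,895 × 200%/9⌋ = $43,532; SL = ⌊$188,095/8⌋ = $23,511 → take DB $43,532. Book value $152,363.
Year 3: DB = ⌊$152,363 × 200%/9⌋ = $33,858; SL = ⌊$144,563/7⌋ = $20,651 → take DB $33,858. Book value $118,505.
Year 4: DB = ⌊$118,505 × 200%/9⌋ = $26,334; SL = ⌊$110,705/6⌋ = $18,450 → take DB $26,334. Book value $92,171.
Year 5: DB = ⌊$92,171 × 200%/9⌋ = $20,482; SL = ⌊$84,371/5⌋ = $16,874 → take DB $20,482. Book value $71,689.

$71,689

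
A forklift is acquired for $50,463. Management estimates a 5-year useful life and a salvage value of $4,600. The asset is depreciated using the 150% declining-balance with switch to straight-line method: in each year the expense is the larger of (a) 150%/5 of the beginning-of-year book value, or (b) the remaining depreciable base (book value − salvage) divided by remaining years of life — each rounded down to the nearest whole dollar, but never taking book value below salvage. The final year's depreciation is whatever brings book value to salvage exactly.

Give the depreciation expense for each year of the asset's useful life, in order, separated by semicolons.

Depreciable base = $50,463 − $4,600 = $45,863.
Year 1: DB = ⌊$50,463 × 150%/5⌋ = $15,138; SL = ⌊$45,863/5⌋ = $9,172 → take DB $15,138. Book value $35,325.
Year 2: DB = ⌊$35,325 × 150%/5⌋ = $10,597; SL = ⌊$30,725/4⌋ = $7,681 → take DB $10,597. Book value $24,728.
Year 3: DB = ⌊$24,728 × 150%/5⌋ = $7,418; SL = ⌊$20,128/3⌋ = $6,709 → take DB $7,418. Book value $17,310.
Year 4: DB = ⌊$17,310 × 150%/5⌋ = $5,193; SL = ⌊$12,710/2⌋ = $6,355 → take SL $6,355. Book value $10,955.
Year 5 (final): $10,955 − $4,600 = $6,355. Book value $4,600.

$15,138; $10,597; $7,418; $6,355; $6,355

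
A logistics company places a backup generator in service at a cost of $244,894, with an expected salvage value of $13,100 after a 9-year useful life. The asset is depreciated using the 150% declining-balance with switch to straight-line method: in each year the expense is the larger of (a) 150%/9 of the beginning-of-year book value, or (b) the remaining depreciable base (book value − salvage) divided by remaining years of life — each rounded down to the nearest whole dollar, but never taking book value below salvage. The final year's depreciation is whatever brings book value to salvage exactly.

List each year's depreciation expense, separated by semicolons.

Depreciable base = $244,894 − $13,100 = $231,794.
Year 1: DB = ⌊$244,894 × 150%/9⌋ = $40,815; SL = ⌊$231,794/9⌋ = $25,754 → take DB $40,815. Book value $204,079.
Year 2: DB = ⌊$204,079 × 150%/9⌋ = $34,013; SL = ⌊$190,979/8⌋ = $23,872 → take DB $34,013. Book value $170,066.
Year 3: DB = ⌊$170,066 × 150%/9⌋ = $28,344; SL = ⌊$156,966/7⌋ = $22,423 → take DB $28,344. Book value $141,722.
Year 4: DB = ⌊$141,722 × 150%/9⌋ = $23,620; SL = ⌊$128,622/6⌋ = $21,437 → take DB $23,620. Book value $118,102.
Year 5: DB = ⌊$118,102 × 150%/9⌋ = $19,683; SL = ⌊$105,002/5⌋ = $21,000 → take SL $21,000. Book value $97,102.
Year 6: DB = ⌊$97,102 × 150%/9⌋ = $16,183; SL = ⌊$84,002/4⌋ = $21,000 → take SL $21,000. Book value $76,102.
Year 7: DB = ⌊$76,102 × 150%/9⌋ = $12,683; SL = ⌊$63,002/3⌋ = $21,000 → take SL $21,000. Book value $55,102.
Year 8: DB = ⌊$55,102 × 150%/9⌋ = $9,183; SL = ⌊$42,002/2⌋ = $21,001 → take SL $21,001. Book value $34,101.
Year 9 (final): $34,101 − $13,100 = $21,001. Book value $13,100.

$40,815; $34,013; $28,344; $23,620; $21,000; $21,000; $21,000; $21,001; $21,001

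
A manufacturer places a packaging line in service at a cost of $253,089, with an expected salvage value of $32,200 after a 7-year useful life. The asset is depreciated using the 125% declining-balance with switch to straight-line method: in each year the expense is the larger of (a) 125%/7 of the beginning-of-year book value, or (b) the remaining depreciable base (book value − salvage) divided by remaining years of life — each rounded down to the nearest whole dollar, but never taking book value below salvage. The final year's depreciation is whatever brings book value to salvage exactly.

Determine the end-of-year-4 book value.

$113,258

Depreciable base = $253,089 − $32,200 = $220,889.
Year 1: DB = ⌊$253,089 × 125%/7⌋ = $45,194; SL = ⌊$220,889/7⌋ = $31,555 → take DB $45,194. Book value $207,895.
Year 2: DB = ⌊$207,895 × 125%/7⌋ = $37,124; SL = ⌊$175,695/6⌋ = $29,282 → take DB $37,124. Book value $170,771.
Year 3: DB = ⌊$170,771 × 125%/7⌋ = $30,494; SL = ⌊$138,571/5⌋ = $27,714 → take DB $30,494. Book value $140,277.
Year 4: DB = ⌊$140,277 × 125%/7⌋ = $25,049; SL = ⌊$108,077/4⌋ = $27,019 → take SL $27,019. Book value $113,258.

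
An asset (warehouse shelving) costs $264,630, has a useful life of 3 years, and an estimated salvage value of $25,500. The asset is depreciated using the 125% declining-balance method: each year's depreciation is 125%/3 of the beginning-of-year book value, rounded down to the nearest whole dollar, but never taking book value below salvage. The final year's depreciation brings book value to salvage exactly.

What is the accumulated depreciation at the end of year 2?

Depreciable base = $264,630 − $25,500 = $239,130.
Year 1: ⌊$264,630 × 125%/3⌋ = $110,262. Book value $154,368.
Year 2: ⌊$154,368 × 125%/3⌋ = $64,320. Book value $90,048.
Accumulated through year 2 = $264,630 − $90,048 = $174,582.

$174,582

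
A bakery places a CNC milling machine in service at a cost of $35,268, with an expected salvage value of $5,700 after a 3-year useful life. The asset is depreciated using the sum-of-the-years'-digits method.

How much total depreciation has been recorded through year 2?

Depreciable base = $35,268 − $5,700 = $29,568.
Sum of the years' digits = 3+2+1 = 6.
Year 1: $29,568 × 3/6 = $14,784. Book value $20,484.
Year 2: $29,568 × 2/6 = $9,856. Book value $10,628.
Accumulated through year 2 = $35,268 − $10,628 = $24,640.

$24,640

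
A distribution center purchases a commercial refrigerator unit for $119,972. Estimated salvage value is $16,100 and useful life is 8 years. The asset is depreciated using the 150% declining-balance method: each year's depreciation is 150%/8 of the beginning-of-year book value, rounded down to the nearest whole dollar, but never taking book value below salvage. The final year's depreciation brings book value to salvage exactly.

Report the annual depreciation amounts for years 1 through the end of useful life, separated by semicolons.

Depreciable base = $119,972 − $16,100 = $103,872.
Year 1: ⌊$119,972 × 150%/8⌋ = $22,494. Book value $97,478.
Year 2: ⌊$97,478 × 150%/8⌋ = $18,277. Book value $79,201.
Year 3: ⌊$79,201 × 150%/8⌋ = $14,850. Book value $64,351.
Year 4: ⌊$64,351 × 150%/8⌋ = $12,065. Book value $52,286.
Year 5: ⌊$52,286 × 150%/8⌋ = $9,803. Book value $42,483.
Year 6: ⌊$42,483 × 150%/8⌋ = $7,965. Book value $34,518.
Year 7: ⌊$34,518 × 150%/8⌋ = $6,472. Book value $28,046.
Year 8 (final): $28,046 − $16,100 = $11,946. Book value $16,100.

$22,494; $18,277; $14,850; $12,065; $9,803; $7,965; $6,472; $11,946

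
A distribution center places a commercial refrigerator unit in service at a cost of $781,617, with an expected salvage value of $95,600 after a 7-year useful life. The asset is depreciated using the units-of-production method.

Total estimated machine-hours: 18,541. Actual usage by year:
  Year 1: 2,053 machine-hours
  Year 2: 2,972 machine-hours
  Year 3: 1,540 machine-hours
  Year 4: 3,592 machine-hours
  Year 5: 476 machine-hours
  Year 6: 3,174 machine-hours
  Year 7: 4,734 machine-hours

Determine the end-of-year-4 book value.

$405,808

Depreciable base = $781,617 − $95,600 = $686,017.
Rate = $686,017 / 18,541 machine-hours = $37 per machine-hour.
Year 1: 2,053 × $37 = $75,961. Book value $705,656.
Year 2: 2,972 × $37 = $109,964. Book value $595,692.
Year 3: 1,540 × $37 = $56,980. Book value $538,712.
Year 4: 3,592 × $37 = $132,904. Book value $405,808.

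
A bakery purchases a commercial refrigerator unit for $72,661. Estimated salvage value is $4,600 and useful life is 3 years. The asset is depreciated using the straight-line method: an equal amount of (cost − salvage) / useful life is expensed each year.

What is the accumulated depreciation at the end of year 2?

$45,374

Depreciable base = $72,661 − $4,600 = $68,061.
Annual expense = $68,061 / 3 = $22,687.
End of year 1: book value $49,974.
End of year 2: book value $27,287.
Accumulated through year 2 = $72,661 − $27,287 = $45,374.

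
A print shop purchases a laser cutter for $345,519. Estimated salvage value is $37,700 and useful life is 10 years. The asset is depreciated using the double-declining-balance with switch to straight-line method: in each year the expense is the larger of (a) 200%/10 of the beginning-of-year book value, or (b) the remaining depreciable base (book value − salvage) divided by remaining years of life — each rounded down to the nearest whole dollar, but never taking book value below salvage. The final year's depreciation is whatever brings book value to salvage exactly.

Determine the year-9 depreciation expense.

Depreciable base = $345,519 − $37,700 = $307,819.
Year 1: DB = ⌊$345,519 × 200%/10⌋ = $69,103; SL = ⌊$307,819/10⌋ = $30,781 → take DB $69,103. Book value $276,416.
Year 2: DB = ⌊$276,416 × 200%/10⌋ = $55,283; SL = ⌊$238,716/9⌋ = $26,524 → take DB $55,283. Book value $221,133.
Year 3: DB = ⌊$221,133 × 200%/10⌋ = $44,226; SL = ⌊$183,433/8⌋ = $22,929 → take DB $44,226. Book value $176,907.
Year 4: DB = ⌊$176,907 × 200%/10⌋ = $35,381; SL = ⌊$139,207/7⌋ = $19,886 → take DB $35,381. Book value $141,526.
Year 5: DB = ⌊$141,526 × 200%/10⌋ = $28,305; SL = ⌊$103,826/6⌋ = $17,304 → take DB $28,305. Book value $113,221.
Year 6: DB = ⌊$113,221 × 200%/10⌋ = $22,644; SL = ⌊$75,521/5⌋ = $15,104 → take DB $22,644. Book value $90,577.
Year 7: DB = ⌊$90,577 × 200%/10⌋ = $18,115; SL = ⌊$52,877/4⌋ = $13,219 → take DB $18,115. Book value $72,462.
Year 8: DB = ⌊$72,462 × 200%/10⌋ = $14,492; SL = ⌊$34,762/3⌋ = $11,587 → take DB $14,492. Book value $57,970.
Year 9: DB = ⌊$57,970 × 200%/10⌋ = $11,594; SL = ⌊$20,270/2⌋ = $10,135 → take DB $11,594. Book value $46,376.

$11,594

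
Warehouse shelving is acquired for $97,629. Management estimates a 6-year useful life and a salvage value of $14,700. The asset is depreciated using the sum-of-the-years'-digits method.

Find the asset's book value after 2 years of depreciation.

$54,190

Depreciable base = $97,629 − $14,700 = $82,929.
Sum of the years' digits = 6+5+4+3+2+1 = 21.
Year 1: $82,929 × 6/21 = $23,694. Book value $73,935.
Year 2: $82,929 × 5/21 = $19,745. Book value $54,190.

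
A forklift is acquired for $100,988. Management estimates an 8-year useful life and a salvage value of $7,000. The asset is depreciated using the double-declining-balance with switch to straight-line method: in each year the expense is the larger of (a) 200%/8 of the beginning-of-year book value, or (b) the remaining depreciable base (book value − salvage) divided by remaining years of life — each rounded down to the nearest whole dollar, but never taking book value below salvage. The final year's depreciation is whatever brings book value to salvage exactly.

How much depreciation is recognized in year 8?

Depreciable base = $100,988 − $7,000 = $93,988.
Year 1: DB = ⌊$100,988 × 200%/8⌋ = $25,247; SL = ⌊$93,988/8⌋ = $11,748 → take DB $25,247. Book value $75,741.
Year 2: DB = ⌊$75,741 × 200%/8⌋ = $18,935; SL = ⌊$68,741/7⌋ = $9,820 → take DB $18,935. Book value $56,806.
Year 3: DB = ⌊$56,806 × 200%/8⌋ = $14,201; SL = ⌊$49,806/6⌋ = $8,301 → take DB $14,201. Book value $42,605.
Year 4: DB = ⌊$42,605 × 200%/8⌋ = $10,651; SL = ⌊$35,605/5⌋ = $7,121 → take DB $10,651. Book value $31,954.
Year 5: DB = ⌊$31,954 × 200%/8⌋ = $7,988; SL = ⌊$24,954/4⌋ = $6,238 → take DB $7,988. Book value $23,966.
Year 6: DB = ⌊$23,966 × 200%/8⌋ = $5,991; SL = ⌊$16,966/3⌋ = $5,655 → take DB $5,991. Book value $17,975.
Year 7: DB = ⌊$17,975 × 200%/8⌋ = $4,493; SL = ⌊$10,975/2⌋ = $5,487 → take SL $5,487. Book value $12,488.
Year 8 (final): $12,488 − $7,000 = $5,488. Book value $7,000.

$5,488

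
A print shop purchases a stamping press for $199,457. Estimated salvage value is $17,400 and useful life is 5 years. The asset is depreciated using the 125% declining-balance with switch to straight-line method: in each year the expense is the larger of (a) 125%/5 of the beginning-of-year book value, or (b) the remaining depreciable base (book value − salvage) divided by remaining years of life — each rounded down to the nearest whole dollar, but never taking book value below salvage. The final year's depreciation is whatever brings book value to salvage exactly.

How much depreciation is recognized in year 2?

Depreciable base = $199,457 − $17,400 = $182,057.
Year 1: DB = ⌊$199,457 × 125%/5⌋ = $49,864; SL = ⌊$182,057/5⌋ = $36,411 → take DB $49,864. Book value $149,593.
Year 2: DB = ⌊$149,593 × 125%/5⌋ = $37,398; SL = ⌊$132,193/4⌋ = $33,048 → take DB $37,398. Book value $112,195.

$37,398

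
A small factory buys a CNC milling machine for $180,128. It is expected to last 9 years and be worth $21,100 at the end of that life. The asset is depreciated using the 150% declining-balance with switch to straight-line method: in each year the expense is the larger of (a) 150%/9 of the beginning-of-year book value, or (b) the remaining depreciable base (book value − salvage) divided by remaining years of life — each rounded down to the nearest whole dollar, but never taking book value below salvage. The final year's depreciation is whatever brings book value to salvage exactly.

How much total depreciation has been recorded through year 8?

$146,205

Depreciable base = $180,128 − $21,100 = $159,028.
Year 1: DB = ⌊$180,128 × 150%/9⌋ = $30,021; SL = ⌊$159,028/9⌋ = $17,669 → take DB $30,021. Book value $150,107.
Year 2: DB = ⌊$150,107 × 150%/9⌋ = $25,017; SL = ⌊$129,007/8⌋ = $16,125 → take DB $25,017. Book value $125,090.
Year 3: DB = ⌊$125,090 × 150%/9⌋ = $20,848; SL = ⌊$103,990/7⌋ = $14,855 → take DB $20,848. Book value $104,242.
Year 4: DB = ⌊$104,242 × 150%/9⌋ = $17,373; SL = ⌊$83,142/6⌋ = $13,857 → take DB $17,373. Book value $86,869.
Year 5: DB = ⌊$86,869 × 150%/9⌋ = $14,478; SL = ⌊$65,769/5⌋ = $13,153 → take DB $14,478. Book value $72,391.
Year 6: DB = ⌊$72,391 × 150%/9⌋ = $12,065; SL = ⌊$51,291/4⌋ = $12,822 → take SL $12,822. Book value $59,569.
Year 7: DB = ⌊$59,569 × 150%/9⌋ = $9,928; SL = ⌊$38,469/3⌋ = $12,823 → take SL $12,823. Book value $46,746.
Year 8: DB = ⌊$46,746 × 150%/9⌋ = $7,791; SL = ⌊$25,646/2⌋ = $12,823 → take SL $12,823. Book value $33,923.
Accumulated through year 8 = $180,128 − $33,923 = $146,205.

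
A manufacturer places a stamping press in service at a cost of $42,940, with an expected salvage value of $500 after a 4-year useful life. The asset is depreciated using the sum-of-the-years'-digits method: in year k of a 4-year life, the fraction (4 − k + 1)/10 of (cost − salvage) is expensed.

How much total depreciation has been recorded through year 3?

$38,196

Depreciable base = $42,940 − $500 = $42,440.
Sum of the years' digits = 4+3+2+1 = 10.
Year 1: $42,440 × 4/10 = $16,976. Book value $25,964.
Year 2: $42,440 × 3/10 = $12,732. Book value $13,232.
Year 3: $42,440 × 2/10 = $8,488. Book value $4,744.
Accumulated through year 3 = $42,940 − $4,744 = $38,196.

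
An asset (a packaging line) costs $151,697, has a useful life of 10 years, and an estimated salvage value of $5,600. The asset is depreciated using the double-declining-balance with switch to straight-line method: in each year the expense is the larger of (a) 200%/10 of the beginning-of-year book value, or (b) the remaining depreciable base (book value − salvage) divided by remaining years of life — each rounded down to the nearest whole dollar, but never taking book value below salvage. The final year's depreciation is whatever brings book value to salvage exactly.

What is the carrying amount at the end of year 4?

$62,136

Depreciable base = $151,697 − $5,600 = $146,097.
Year 1: DB = ⌊$151,697 × 200%/10⌋ = $30,339; SL = ⌊$146,097/10⌋ = $14,609 → take DB $30,339. Book value $121,358.
Year 2: DB = ⌊$121,358 × 200%/10⌋ = $24,271; SL = ⌊$115,758/9⌋ = $12,862 → take DB $24,271. Book value $97,087.
Year 3: DB = ⌊$97,087 × 200%/10⌋ = $19,417; SL = ⌊$91,487/8⌋ = $11,435 → take DB $19,417. Book value $77,670.
Year 4: DB = ⌊$77,670 × 200%/10⌋ = $15,534; SL = ⌊$72,070/7⌋ = $10,295 → take DB $15,534. Book value $62,136.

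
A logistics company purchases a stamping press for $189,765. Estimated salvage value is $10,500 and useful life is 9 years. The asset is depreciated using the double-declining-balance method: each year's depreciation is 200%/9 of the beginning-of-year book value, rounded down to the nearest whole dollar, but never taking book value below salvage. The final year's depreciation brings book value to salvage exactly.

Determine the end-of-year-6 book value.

Depreciable base = $189,765 − $10,500 = $179,265.
Year 1: ⌊$189,765 × 200%/9⌋ = $42,170. Book value $147,595.
Year 2: ⌊$147,595 × 200%/9⌋ = $32,798. Book value $114,797.
Year 3: ⌊$114,797 × 200%/9⌋ = $25,510. Book value $89,287.
Year 4: ⌊$89,287 × 200%/9⌋ = $19,841. Book value $69,446.
Year 5: ⌊$69,446 × 200%/9⌋ = $15,432. Book value $54,014.
Year 6: ⌊$54,014 × 200%/9⌋ = $12,003. Book value $42,011.

$42,011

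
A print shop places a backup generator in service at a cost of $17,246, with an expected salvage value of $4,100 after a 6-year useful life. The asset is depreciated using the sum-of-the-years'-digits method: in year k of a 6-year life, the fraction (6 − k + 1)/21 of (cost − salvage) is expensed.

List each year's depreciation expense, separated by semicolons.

$3,756; $3,130; $2,504; $1,878; $1,252; $626

Depreciable base = $17,246 − $4,100 = $13,146.
Sum of the years' digits = 6+5+4+3+2+1 = 21.
Year 1: $13,146 × 6/21 = $3,756. Book value $13,490.
Year 2: $13,146 × 5/21 = $3,130. Book value $10,360.
Year 3: $13,146 × 4/21 = $2,504. Book value $7,856.
Year 4: $13,146 × 3/21 = $1,878. Book value $5,978.
Year 5: $13,146 × 2/21 = $1,252. Book value $4,726.
Year 6: $13,146 × 1/21 = $626. Book value $4,100.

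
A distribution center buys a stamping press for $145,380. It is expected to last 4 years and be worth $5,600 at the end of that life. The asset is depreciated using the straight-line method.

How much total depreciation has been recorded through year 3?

Depreciable base = $145,380 − $5,600 = $139,780.
Annual expense = $139,780 / 4 = $34,945.
End of year 1: book value $110,435.
End of year 2: book value $75,490.
End of year 3: book value $40,545.
Accumulated through year 3 = $145,380 − $40,545 = $104,835.

$104,835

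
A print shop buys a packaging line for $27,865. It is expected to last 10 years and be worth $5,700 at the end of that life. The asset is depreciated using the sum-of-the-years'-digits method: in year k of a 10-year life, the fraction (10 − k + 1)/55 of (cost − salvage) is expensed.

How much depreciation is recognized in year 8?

Depreciable base = $27,865 − $5,700 = $22,165.
Sum of the years' digits = 10+9+8+7+6+5+4+3+2+1 = 55.
Year 1: $22,165 × 10/55 = $4,030. Book value $23,835.
Year 2: $22,165 × 9/55 = $3,627. Book value $20,208.
Year 3: $22,165 × 8/55 = $3,224. Book value $16,984.
Year 4: $22,165 × 7/55 = $2,821. Book value $14,163.
Year 5: $22,165 × 6/55 = $2,418. Book value $11,745.
Year 6: $22,165 × 5/55 = $2,015. Book value $9,730.
Year 7: $22,165 × 4/55 = $1,612. Book value $8,118.
Year 8: $22,165 × 3/55 = $1,209. Book value $6,909.

$1,209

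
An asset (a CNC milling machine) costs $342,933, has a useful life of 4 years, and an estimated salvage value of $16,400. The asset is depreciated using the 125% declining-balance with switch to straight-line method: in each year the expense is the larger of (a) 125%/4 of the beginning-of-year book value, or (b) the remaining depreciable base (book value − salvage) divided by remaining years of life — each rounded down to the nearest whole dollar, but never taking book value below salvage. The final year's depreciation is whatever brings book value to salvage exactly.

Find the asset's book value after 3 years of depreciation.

$89,245

Depreciable base = $342,933 − $16,400 = $326,533.
Year 1: DB = ⌊$342,933 × 125%/4⌋ = $107,166; SL = ⌊$326,533/4⌋ = $81,633 → take DB $107,166. Book value $235,767.
Year 2: DB = ⌊$235,767 × 125%/4⌋ = $73,677; SL = ⌊$219,367/3⌋ = $73,122 → take DB $73,677. Book value $162,090.
Year 3: DB = ⌊$162,090 × 125%/4⌋ = $50,653; SL = ⌊$145,690/2⌋ = $72,845 → take SL $72,845. Book value $89,245.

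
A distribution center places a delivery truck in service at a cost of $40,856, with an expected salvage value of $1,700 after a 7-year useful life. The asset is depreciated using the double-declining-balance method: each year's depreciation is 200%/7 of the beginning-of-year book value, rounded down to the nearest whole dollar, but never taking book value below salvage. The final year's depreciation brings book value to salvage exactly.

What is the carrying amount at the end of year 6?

Depreciable base = $40,856 − $1,700 = $39,156.
Year 1: ⌊$40,856 × 200%/7⌋ = $11,673. Book value $29,183.
Year 2: ⌊$29,183 × 200%/7⌋ = $8,338. Book value $20,845.
Year 3: ⌊$20,845 × 200%/7⌋ = $5,955. Book value $14,890.
Year 4: ⌊$14,890 × 200%/7⌋ = $4,254. Book value $10,636.
Year 5: ⌊$10,636 × 200%/7⌋ = $3,038. Book value $7,598.
Year 6: ⌊$7,598 × 200%/7⌋ = $2,170. Book value $5,428.

$5,428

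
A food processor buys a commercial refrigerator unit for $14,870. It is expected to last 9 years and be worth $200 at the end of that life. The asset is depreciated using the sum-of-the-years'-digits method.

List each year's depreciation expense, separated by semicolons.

$2,934; $2,608; $2,282; $1,956; $1,630; $1,304; $978; $652; $326

Depreciable base = $14,870 − $200 = $14,670.
Sum of the years' digits = 9+8+7+6+5+4+3+2+1 = 45.
Year 1: $14,670 × 9/45 = $2,934. Book value $11,936.
Year 2: $14,670 × 8/45 = $2,608. Book value $9,328.
Year 3: $14,670 × 7/45 = $2,282. Book value $7,046.
Year 4: $14,670 × 6/45 = $1,956. Book value $5,090.
Year 5: $14,670 × 5/45 = $1,630. Book value $3,460.
Year 6: $14,670 × 4/45 = $1,304. Book value $2,156.
Year 7: $14,670 × 3/45 = $978. Book value $1,178.
Year 8: $14,670 × 2/45 = $652. Book value $526.
Year 9: $14,670 × 1/45 = $326. Book value $200.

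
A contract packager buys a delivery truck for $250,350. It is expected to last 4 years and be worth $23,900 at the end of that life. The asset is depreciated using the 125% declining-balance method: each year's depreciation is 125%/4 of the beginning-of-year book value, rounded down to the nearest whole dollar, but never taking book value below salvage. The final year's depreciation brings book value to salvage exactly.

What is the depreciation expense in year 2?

Depreciable base = $250,350 − $23,900 = $226,450.
Year 1: ⌊$250,350 × 125%/4⌋ = $78,234. Book value $172,116.
Year 2: ⌊$172,116 × 125%/4⌋ = $53,786. Book value $118,330.

$53,786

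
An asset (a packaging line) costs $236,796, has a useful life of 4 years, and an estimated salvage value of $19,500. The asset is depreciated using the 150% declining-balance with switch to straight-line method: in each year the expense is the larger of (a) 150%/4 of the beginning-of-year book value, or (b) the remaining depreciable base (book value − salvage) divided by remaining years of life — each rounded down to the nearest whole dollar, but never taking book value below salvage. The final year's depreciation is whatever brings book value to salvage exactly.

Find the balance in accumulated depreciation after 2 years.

Depreciable base = $236,796 − $19,500 = $217,296.
Year 1: DB = ⌊$236,796 × 150%/4⌋ = $88,798; SL = ⌊$217,296/4⌋ = $54,324 → take DB $88,798. Book value $147,998.
Year 2: DB = ⌊$147,998 × 150%/4⌋ = $55,499; SL = ⌊$128,498/3⌋ = $42,832 → take DB $55,499. Book value $92,499.
Accumulated through year 2 = $236,796 − $92,499 = $144,297.

$144,297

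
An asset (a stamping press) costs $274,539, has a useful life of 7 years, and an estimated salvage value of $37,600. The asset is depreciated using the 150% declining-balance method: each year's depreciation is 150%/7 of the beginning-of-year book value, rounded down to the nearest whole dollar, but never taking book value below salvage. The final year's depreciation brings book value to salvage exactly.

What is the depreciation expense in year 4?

Depreciable base = $274,539 − $37,600 = $236,939.
Year 1: ⌊$274,539 × 150%/7⌋ = $58,829. Book value $215,710.
Year 2: ⌊$215,710 × 150%/7⌋ = $46,223. Book value $169,487.
Year 3: ⌊$169,487 × 150%/7⌋ = $36,318. Book value $133,169.
Year 4: ⌊$133,169 × 150%/7⌋ = $28,536. Book value $104,633.

$28,536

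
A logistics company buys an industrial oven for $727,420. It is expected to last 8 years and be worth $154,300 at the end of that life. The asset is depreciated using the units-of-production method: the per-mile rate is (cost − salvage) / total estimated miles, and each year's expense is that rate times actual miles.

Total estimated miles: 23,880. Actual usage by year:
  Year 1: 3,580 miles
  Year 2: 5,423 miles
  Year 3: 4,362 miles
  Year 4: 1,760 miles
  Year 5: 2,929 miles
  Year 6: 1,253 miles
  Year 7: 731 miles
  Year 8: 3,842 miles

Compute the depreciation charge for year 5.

$70,296

Depreciable base = $727,420 − $154,300 = $573,120.
Rate = $573,120 / 23,880 miles = $24 per mile.
Year 1: 3,580 × $24 = $85,920. Book value $641,500.
Year 2: 5,423 × $24 = $130,152. Book value $511,348.
Year 3: 4,362 × $24 = $104,688. Book value $406,660.
Year 4: 1,760 × $24 = $42,240. Book value $364,420.
Year 5: 2,929 × $24 = $70,296. Book value $294,124.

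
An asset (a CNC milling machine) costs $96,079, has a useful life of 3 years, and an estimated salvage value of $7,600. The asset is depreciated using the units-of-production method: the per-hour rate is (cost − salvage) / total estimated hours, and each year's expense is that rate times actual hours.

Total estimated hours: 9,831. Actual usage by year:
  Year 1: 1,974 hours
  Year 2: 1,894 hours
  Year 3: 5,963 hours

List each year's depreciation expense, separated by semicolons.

Depreciable base = $96,079 − $7,600 = $88,479.
Rate = $88,479 / 9,831 hours = $9 per hour.
Year 1: 1,974 × $9 = $17,766. Book value $78,313.
Year 2: 1,894 × $9 = $17,046. Book value $61,267.
Year 3: 5,963 × $9 = $53,667. Book value $7,600.

$17,766; $17,046; $53,667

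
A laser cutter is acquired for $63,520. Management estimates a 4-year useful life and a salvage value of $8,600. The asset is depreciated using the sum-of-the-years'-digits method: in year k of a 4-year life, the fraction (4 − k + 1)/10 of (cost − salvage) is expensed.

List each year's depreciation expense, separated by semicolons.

$21,968; $16,476; $10,984; $5,492

Depreciable base = $63,520 − $8,600 = $54,920.
Sum of the years' digits = 4+3+2+1 = 10.
Year 1: $54,920 × 4/10 = $21,968. Book value $41,552.
Year 2: $54,920 × 3/10 = $16,476. Book value $25,076.
Year 3: $54,920 × 2/10 = $10,984. Book value $14,092.
Year 4: $54,920 × 1/10 = $5,492. Book value $8,600.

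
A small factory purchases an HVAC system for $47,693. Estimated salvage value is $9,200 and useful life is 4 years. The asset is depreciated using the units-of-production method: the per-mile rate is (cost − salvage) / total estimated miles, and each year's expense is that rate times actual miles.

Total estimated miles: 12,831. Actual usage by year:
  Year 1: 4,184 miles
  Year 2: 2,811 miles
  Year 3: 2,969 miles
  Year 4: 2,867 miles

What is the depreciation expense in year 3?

$8,907

Depreciable base = $47,693 − $9,200 = $38,493.
Rate = $38,493 / 12,831 miles = $3 per mile.
Year 1: 4,184 × $3 = $12,552. Book value $35,141.
Year 2: 2,811 × $3 = $8,433. Book value $26,708.
Year 3: 2,969 × $3 = $8,907. Book value $17,801.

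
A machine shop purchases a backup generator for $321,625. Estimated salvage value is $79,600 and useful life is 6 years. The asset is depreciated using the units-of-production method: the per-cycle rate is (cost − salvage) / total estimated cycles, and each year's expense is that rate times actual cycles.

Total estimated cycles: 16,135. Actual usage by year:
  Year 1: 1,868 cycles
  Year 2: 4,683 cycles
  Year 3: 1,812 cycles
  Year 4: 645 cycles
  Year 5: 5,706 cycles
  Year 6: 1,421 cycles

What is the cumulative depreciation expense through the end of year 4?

$135,120

Depreciable base = $321,625 − $79,600 = $242,025.
Rate = $242,025 / 16,135 cycles = $15 per cycle.
Year 1: 1,868 × $15 = $28,020. Book value $293,605.
Year 2: 4,683 × $15 = $70,245. Book value $223,360.
Year 3: 1,812 × $15 = $27,180. Book value $196,180.
Year 4: 645 × $15 = $9,675. Book value $186,505.
Accumulated through year 4 = $321,625 − $186,505 = $135,120.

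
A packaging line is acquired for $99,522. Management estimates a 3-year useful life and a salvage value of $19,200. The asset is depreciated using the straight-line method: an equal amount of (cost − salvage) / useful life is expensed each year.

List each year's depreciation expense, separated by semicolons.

Depreciable base = $99,522 − $19,200 = $80,322.
Annual expense = $80,322 / 3 = $26,774.
End of year 1: book value $72,748.
End of year 2: book value $45,974.
End of year 3: book value $19,200.

$26,774; $26,774; $26,774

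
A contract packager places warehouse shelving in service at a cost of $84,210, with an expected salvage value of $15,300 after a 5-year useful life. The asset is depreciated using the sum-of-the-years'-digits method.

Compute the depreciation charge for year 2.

Depreciable base = $84,210 − $15,300 = $68,910.
Sum of the years' digits = 5+4+3+2+1 = 15.
Year 1: $68,910 × 5/15 = $22,970. Book value $61,240.
Year 2: $68,910 × 4/15 = $18,376. Book value $42,864.

$18,376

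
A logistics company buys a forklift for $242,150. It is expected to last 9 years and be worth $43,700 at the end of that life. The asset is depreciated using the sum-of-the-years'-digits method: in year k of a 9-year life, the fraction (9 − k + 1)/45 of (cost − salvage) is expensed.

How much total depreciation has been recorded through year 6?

Depreciable base = $242,150 − $43,700 = $198,450.
Sum of the years' digits = 9+8+7+6+5+4+3+2+1 = 45.
Year 1: $198,450 × 9/45 = $39,690. Book value $202,460.
Year 2: $198,450 × 8/45 = $35,280. Book value $167,180.
Year 3: $198,450 × 7/45 = $30,870. Book value $136,310.
Year 4: $198,450 × 6/45 = $26,460. Book value $109,850.
Year 5: $198,450 × 5/45 = $22,050. Book value $87,800.
Year 6: $198,450 × 4/45 = $17,640. Book value $70,160.
Accumulated through year 6 = $242,150 − $70,160 = $171,990.

$171,990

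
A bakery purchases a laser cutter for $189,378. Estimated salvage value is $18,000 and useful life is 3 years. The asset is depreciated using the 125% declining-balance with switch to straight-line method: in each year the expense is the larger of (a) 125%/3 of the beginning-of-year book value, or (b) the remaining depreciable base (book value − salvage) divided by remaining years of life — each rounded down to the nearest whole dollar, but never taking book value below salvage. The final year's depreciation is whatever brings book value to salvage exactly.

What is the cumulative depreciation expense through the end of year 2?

Depreciable base = $189,378 − $18,000 = $171,378.
Year 1: DB = ⌊$189,378 × 125%/3⌋ = $78,907; SL = ⌊$171,378/3⌋ = $57,126 → take DB $78,907. Book value $110,471.
Year 2: DB = ⌊$110,471 × 125%/3⌋ = $46,029; SL = ⌊$92,471/2⌋ = $46,235 → take SL $46,235. Book value $64,236.
Accumulated through year 2 = $189,378 − $64,236 = $125,142.

$125,142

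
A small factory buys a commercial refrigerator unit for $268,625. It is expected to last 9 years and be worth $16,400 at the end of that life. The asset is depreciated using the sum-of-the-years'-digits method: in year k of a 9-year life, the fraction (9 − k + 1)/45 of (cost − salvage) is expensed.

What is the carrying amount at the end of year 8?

Depreciable base = $268,625 − $16,400 = $252,225.
Sum of the years' digits = 9+8+7+6+5+4+3+2+1 = 45.
Year 1: $252,225 × 9/45 = $50,445. Book value $218,180.
Year 2: $252,225 × 8/45 = $44,840. Book value $173,340.
Year 3: $252,225 × 7/45 = $39,235. Book value $134,105.
Year 4: $252,225 × 6/45 = $33,630. Book value $100,475.
Year 5: $252,225 × 5/45 = $28,025. Book value $72,450.
Year 6: $252,225 × 4/45 = $22,420. Book value $50,030.
Year 7: $252,225 × 3/45 = $16,815. Book value $33,215.
Year 8: $252,225 × 2/45 = $11,210. Book value $22,005.

$22,005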